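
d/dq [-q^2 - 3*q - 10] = -2*q - 3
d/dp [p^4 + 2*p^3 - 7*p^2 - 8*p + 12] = 4*p^3 + 6*p^2 - 14*p - 8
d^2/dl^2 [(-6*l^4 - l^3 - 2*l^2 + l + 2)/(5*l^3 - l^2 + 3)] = 2*(-61*l^6 + 345*l^5 + 429*l^4 + 128*l^3 - 426*l^2 - 108*l - 12)/(125*l^9 - 75*l^8 + 15*l^7 + 224*l^6 - 90*l^5 + 9*l^4 + 135*l^3 - 27*l^2 + 27)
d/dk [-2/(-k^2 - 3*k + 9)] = 2*(-2*k - 3)/(k^2 + 3*k - 9)^2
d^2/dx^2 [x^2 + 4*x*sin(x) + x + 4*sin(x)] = -4*x*sin(x) - 4*sin(x) + 8*cos(x) + 2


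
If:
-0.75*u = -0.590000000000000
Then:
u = 0.79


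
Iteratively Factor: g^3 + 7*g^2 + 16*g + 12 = (g + 3)*(g^2 + 4*g + 4) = (g + 2)*(g + 3)*(g + 2)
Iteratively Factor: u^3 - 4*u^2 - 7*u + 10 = (u - 5)*(u^2 + u - 2) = (u - 5)*(u + 2)*(u - 1)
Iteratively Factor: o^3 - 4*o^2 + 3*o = (o - 1)*(o^2 - 3*o) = (o - 3)*(o - 1)*(o)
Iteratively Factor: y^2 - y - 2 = (y + 1)*(y - 2)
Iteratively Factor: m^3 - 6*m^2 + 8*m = (m - 4)*(m^2 - 2*m) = (m - 4)*(m - 2)*(m)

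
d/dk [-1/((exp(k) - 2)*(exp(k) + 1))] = (2*exp(k) - 1)/(4*(exp(k) - 2)^2*cosh(k/2)^2)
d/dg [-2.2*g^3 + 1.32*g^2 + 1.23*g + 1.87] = -6.6*g^2 + 2.64*g + 1.23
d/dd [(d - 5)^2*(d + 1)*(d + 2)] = 4*d^3 - 21*d^2 - 6*d + 55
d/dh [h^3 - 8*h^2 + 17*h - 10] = 3*h^2 - 16*h + 17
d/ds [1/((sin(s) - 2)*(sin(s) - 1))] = (3 - 2*sin(s))*cos(s)/((sin(s) - 2)^2*(sin(s) - 1)^2)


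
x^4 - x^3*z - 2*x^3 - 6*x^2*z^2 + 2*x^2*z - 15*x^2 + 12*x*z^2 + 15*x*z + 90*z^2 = (x - 5)*(x + 3)*(x - 3*z)*(x + 2*z)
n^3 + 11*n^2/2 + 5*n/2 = n*(n + 1/2)*(n + 5)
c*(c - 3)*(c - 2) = c^3 - 5*c^2 + 6*c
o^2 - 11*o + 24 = (o - 8)*(o - 3)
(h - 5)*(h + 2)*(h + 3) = h^3 - 19*h - 30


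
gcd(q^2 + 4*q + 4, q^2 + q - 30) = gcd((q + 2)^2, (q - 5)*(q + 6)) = 1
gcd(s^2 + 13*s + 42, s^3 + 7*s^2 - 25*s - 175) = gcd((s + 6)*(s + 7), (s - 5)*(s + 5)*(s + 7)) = s + 7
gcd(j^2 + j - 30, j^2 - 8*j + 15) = j - 5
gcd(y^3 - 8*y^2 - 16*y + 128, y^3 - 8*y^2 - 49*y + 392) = y - 8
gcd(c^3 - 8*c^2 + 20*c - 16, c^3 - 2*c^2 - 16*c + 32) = c^2 - 6*c + 8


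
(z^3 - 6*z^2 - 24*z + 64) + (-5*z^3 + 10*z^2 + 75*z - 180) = -4*z^3 + 4*z^2 + 51*z - 116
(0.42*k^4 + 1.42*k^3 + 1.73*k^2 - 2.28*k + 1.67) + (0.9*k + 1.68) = 0.42*k^4 + 1.42*k^3 + 1.73*k^2 - 1.38*k + 3.35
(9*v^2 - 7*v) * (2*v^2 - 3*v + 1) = 18*v^4 - 41*v^3 + 30*v^2 - 7*v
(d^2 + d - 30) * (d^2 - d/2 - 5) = d^4 + d^3/2 - 71*d^2/2 + 10*d + 150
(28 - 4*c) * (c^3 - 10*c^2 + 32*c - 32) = -4*c^4 + 68*c^3 - 408*c^2 + 1024*c - 896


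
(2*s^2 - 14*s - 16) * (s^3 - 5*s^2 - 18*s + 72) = 2*s^5 - 24*s^4 + 18*s^3 + 476*s^2 - 720*s - 1152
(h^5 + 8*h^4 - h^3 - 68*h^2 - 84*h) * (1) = h^5 + 8*h^4 - h^3 - 68*h^2 - 84*h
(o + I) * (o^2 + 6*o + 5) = o^3 + 6*o^2 + I*o^2 + 5*o + 6*I*o + 5*I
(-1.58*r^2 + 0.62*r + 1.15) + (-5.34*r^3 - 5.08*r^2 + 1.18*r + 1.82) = -5.34*r^3 - 6.66*r^2 + 1.8*r + 2.97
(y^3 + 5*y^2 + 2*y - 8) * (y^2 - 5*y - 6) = y^5 - 29*y^3 - 48*y^2 + 28*y + 48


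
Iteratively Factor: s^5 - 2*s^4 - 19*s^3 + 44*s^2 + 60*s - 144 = (s - 3)*(s^4 + s^3 - 16*s^2 - 4*s + 48) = (s - 3)*(s + 2)*(s^3 - s^2 - 14*s + 24) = (s - 3)*(s + 2)*(s + 4)*(s^2 - 5*s + 6) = (s - 3)^2*(s + 2)*(s + 4)*(s - 2)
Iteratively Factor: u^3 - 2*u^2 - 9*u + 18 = (u + 3)*(u^2 - 5*u + 6) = (u - 3)*(u + 3)*(u - 2)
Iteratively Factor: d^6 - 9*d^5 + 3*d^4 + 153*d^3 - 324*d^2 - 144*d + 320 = (d - 5)*(d^5 - 4*d^4 - 17*d^3 + 68*d^2 + 16*d - 64) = (d - 5)*(d - 4)*(d^4 - 17*d^2 + 16) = (d - 5)*(d - 4)^2*(d^3 + 4*d^2 - d - 4) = (d - 5)*(d - 4)^2*(d + 1)*(d^2 + 3*d - 4) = (d - 5)*(d - 4)^2*(d + 1)*(d + 4)*(d - 1)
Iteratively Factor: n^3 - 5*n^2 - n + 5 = (n - 5)*(n^2 - 1) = (n - 5)*(n - 1)*(n + 1)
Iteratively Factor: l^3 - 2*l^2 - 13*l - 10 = (l + 2)*(l^2 - 4*l - 5) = (l - 5)*(l + 2)*(l + 1)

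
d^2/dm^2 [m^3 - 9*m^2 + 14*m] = 6*m - 18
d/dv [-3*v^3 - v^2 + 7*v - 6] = -9*v^2 - 2*v + 7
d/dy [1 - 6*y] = -6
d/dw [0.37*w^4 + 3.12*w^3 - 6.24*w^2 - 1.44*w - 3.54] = 1.48*w^3 + 9.36*w^2 - 12.48*w - 1.44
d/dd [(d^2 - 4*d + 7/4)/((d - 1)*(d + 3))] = (12*d^2 - 19*d + 17)/(2*(d^4 + 4*d^3 - 2*d^2 - 12*d + 9))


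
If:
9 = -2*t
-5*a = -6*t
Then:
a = -27/5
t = -9/2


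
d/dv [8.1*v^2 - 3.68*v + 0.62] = 16.2*v - 3.68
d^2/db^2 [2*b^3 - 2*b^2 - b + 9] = 12*b - 4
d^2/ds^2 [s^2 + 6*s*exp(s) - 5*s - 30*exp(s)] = 6*s*exp(s) - 18*exp(s) + 2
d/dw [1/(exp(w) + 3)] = -exp(w)/(exp(w) + 3)^2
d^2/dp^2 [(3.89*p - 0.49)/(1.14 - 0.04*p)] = -0.3532/(0.04*p - 1.14)^3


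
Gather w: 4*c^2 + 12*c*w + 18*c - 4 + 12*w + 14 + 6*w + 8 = 4*c^2 + 18*c + w*(12*c + 18) + 18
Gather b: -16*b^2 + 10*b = -16*b^2 + 10*b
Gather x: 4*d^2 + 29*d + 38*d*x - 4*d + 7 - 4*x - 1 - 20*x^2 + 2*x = 4*d^2 + 25*d - 20*x^2 + x*(38*d - 2) + 6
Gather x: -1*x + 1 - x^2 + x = 1 - x^2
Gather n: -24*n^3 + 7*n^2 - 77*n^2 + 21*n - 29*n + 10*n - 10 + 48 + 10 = -24*n^3 - 70*n^2 + 2*n + 48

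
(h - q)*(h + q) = h^2 - q^2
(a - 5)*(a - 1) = a^2 - 6*a + 5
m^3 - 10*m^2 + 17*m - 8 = (m - 8)*(m - 1)^2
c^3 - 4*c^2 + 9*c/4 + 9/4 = (c - 3)*(c - 3/2)*(c + 1/2)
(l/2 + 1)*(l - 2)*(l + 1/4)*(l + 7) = l^4/2 + 29*l^3/8 - 9*l^2/8 - 29*l/2 - 7/2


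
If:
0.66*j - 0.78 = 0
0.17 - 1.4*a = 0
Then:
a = 0.12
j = 1.18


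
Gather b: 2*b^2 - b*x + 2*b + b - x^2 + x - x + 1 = 2*b^2 + b*(3 - x) - x^2 + 1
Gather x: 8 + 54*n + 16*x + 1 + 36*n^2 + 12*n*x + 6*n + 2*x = 36*n^2 + 60*n + x*(12*n + 18) + 9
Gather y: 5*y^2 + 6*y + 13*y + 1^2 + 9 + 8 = 5*y^2 + 19*y + 18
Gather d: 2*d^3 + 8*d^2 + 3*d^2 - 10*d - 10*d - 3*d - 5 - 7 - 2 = 2*d^3 + 11*d^2 - 23*d - 14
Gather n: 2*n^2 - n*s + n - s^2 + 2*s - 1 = 2*n^2 + n*(1 - s) - s^2 + 2*s - 1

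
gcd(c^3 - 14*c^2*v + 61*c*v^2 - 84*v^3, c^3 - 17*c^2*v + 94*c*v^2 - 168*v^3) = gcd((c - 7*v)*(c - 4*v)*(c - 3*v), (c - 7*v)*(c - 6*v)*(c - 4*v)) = c^2 - 11*c*v + 28*v^2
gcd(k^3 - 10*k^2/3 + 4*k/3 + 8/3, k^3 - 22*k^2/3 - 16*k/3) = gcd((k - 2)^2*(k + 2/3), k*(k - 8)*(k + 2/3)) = k + 2/3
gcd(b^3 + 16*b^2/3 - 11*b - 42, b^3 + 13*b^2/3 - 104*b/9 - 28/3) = b + 6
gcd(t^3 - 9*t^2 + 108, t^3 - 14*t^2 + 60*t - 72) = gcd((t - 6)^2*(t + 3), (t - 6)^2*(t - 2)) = t^2 - 12*t + 36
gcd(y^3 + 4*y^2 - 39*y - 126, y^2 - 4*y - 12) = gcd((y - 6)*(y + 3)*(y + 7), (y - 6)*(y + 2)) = y - 6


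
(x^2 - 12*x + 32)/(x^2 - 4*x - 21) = (-x^2 + 12*x - 32)/(-x^2 + 4*x + 21)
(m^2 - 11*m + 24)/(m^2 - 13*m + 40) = (m - 3)/(m - 5)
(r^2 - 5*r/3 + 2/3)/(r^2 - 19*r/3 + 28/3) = (3*r^2 - 5*r + 2)/(3*r^2 - 19*r + 28)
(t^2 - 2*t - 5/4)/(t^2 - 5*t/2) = (t + 1/2)/t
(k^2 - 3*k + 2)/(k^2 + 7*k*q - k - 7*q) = (k - 2)/(k + 7*q)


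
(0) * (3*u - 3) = 0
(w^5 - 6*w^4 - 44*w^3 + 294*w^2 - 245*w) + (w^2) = w^5 - 6*w^4 - 44*w^3 + 295*w^2 - 245*w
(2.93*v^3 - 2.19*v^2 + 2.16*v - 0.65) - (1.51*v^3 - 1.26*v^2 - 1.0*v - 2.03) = 1.42*v^3 - 0.93*v^2 + 3.16*v + 1.38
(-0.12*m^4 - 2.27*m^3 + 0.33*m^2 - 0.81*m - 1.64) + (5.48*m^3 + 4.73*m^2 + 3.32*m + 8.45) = -0.12*m^4 + 3.21*m^3 + 5.06*m^2 + 2.51*m + 6.81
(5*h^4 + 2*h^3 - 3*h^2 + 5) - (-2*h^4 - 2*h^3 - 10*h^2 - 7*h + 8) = 7*h^4 + 4*h^3 + 7*h^2 + 7*h - 3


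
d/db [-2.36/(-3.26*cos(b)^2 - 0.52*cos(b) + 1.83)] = (15.3872*cos(b) + 1.2272)*sin(b)/(3.26*cos(b)^2 + 0.52*cos(b) - 1.83)^2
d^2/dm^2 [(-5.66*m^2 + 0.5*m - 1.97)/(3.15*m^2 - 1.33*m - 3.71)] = (5.6843418860808e-14*m^4 - 37.50264*m^3 - 514.15749*m^2 + 84.57939*m - 213.758188)/(31.255875*m^6 - 39.590775*m^5 - 93.72132*m^4 + 90.905633*m^3 + 110.382888*m^2 - 54.918759*m - 51.064811)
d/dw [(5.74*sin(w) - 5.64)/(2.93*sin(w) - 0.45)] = 13.9422*cos(w)/(2.93*sin(w) - 0.45)^2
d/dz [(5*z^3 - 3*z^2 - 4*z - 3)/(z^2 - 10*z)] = (5*z^4 - 100*z^3 + 34*z^2 + 6*z - 30)/(z^2*(z^2 - 20*z + 100))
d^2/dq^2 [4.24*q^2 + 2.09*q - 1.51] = 8.48000000000000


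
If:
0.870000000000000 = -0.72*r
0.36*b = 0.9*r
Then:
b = -3.02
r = -1.21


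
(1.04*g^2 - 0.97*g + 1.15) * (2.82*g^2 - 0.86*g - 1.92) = 2.9328*g^4 - 3.6298*g^3 + 2.0804*g^2 + 0.8734*g - 2.208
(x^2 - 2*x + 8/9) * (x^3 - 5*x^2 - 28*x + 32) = x^5 - 7*x^4 - 154*x^3/9 + 752*x^2/9 - 800*x/9 + 256/9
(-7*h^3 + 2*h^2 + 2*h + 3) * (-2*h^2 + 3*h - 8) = 14*h^5 - 25*h^4 + 58*h^3 - 16*h^2 - 7*h - 24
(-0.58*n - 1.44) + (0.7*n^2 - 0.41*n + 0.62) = 0.7*n^2 - 0.99*n - 0.82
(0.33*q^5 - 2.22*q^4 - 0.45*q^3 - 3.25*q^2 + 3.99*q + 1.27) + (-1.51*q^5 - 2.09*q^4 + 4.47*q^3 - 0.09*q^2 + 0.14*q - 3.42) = -1.18*q^5 - 4.31*q^4 + 4.02*q^3 - 3.34*q^2 + 4.13*q - 2.15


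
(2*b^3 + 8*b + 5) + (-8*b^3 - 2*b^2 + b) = -6*b^3 - 2*b^2 + 9*b + 5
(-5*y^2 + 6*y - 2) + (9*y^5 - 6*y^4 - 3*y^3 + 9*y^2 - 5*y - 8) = 9*y^5 - 6*y^4 - 3*y^3 + 4*y^2 + y - 10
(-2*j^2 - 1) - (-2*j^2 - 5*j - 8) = 5*j + 7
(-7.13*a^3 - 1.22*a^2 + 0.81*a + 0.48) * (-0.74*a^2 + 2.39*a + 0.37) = 5.2762*a^5 - 16.1379*a^4 - 6.1533*a^3 + 1.1293*a^2 + 1.4469*a + 0.1776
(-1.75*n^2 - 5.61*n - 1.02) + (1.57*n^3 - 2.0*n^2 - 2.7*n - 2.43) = 1.57*n^3 - 3.75*n^2 - 8.31*n - 3.45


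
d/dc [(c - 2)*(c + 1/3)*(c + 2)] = 3*c^2 + 2*c/3 - 4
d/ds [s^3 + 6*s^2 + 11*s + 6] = 3*s^2 + 12*s + 11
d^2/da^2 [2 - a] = 0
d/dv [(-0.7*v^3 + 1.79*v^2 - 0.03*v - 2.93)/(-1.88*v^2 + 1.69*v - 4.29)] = (1.316*v^4 - 2.366*v^3 + 11.9777*v^2 - 26.375*v + 5.0804)/(3.5344*v^4 - 6.3544*v^3 + 18.9865*v^2 - 14.5002*v + 18.4041)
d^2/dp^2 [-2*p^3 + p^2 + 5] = 2 - 12*p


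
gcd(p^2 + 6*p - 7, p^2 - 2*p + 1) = p - 1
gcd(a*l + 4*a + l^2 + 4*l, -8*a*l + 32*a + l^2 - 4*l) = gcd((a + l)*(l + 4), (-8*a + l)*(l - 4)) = 1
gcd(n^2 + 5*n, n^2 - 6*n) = n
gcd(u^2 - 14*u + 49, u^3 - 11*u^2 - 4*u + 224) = u - 7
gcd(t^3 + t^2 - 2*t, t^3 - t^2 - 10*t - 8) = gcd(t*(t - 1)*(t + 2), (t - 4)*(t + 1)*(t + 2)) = t + 2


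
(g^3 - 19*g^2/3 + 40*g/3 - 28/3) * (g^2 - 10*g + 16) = g^5 - 49*g^4/3 + 278*g^3/3 - 244*g^2 + 920*g/3 - 448/3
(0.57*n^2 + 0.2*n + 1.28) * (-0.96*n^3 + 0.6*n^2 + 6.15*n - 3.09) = -0.5472*n^5 + 0.15*n^4 + 2.3967*n^3 + 0.2367*n^2 + 7.254*n - 3.9552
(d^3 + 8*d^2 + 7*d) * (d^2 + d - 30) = d^5 + 9*d^4 - 15*d^3 - 233*d^2 - 210*d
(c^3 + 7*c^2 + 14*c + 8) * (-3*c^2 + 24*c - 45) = -3*c^5 + 3*c^4 + 81*c^3 - 3*c^2 - 438*c - 360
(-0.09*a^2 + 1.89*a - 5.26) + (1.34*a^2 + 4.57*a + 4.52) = 1.25*a^2 + 6.46*a - 0.74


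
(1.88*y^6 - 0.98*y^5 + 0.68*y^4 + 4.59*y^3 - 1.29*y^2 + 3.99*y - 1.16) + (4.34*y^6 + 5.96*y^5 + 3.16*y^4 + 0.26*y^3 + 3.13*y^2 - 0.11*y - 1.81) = 6.22*y^6 + 4.98*y^5 + 3.84*y^4 + 4.85*y^3 + 1.84*y^2 + 3.88*y - 2.97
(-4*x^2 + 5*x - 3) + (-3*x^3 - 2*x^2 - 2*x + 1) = -3*x^3 - 6*x^2 + 3*x - 2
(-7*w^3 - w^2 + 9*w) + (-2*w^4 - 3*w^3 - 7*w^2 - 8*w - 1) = -2*w^4 - 10*w^3 - 8*w^2 + w - 1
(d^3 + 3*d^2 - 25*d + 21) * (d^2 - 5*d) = d^5 - 2*d^4 - 40*d^3 + 146*d^2 - 105*d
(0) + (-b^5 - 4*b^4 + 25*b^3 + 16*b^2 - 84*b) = -b^5 - 4*b^4 + 25*b^3 + 16*b^2 - 84*b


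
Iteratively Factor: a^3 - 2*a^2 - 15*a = (a + 3)*(a^2 - 5*a) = (a - 5)*(a + 3)*(a)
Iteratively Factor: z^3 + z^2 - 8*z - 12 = (z + 2)*(z^2 - z - 6) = (z - 3)*(z + 2)*(z + 2)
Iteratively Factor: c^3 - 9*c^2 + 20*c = (c)*(c^2 - 9*c + 20) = c*(c - 5)*(c - 4)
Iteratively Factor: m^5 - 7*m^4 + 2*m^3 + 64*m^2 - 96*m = (m - 2)*(m^4 - 5*m^3 - 8*m^2 + 48*m) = (m - 4)*(m - 2)*(m^3 - m^2 - 12*m) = (m - 4)*(m - 2)*(m + 3)*(m^2 - 4*m) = m*(m - 4)*(m - 2)*(m + 3)*(m - 4)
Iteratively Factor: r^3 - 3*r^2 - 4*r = (r - 4)*(r^2 + r) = (r - 4)*(r + 1)*(r)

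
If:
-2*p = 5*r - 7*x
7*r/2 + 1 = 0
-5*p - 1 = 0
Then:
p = -1/5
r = -2/7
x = -64/245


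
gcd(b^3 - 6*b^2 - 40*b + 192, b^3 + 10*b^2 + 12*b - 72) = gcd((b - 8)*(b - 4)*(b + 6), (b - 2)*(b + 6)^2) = b + 6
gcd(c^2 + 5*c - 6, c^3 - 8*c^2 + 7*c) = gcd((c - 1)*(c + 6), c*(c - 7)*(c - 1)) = c - 1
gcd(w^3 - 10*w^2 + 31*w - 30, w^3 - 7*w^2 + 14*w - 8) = w - 2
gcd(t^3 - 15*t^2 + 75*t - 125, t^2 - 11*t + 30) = t - 5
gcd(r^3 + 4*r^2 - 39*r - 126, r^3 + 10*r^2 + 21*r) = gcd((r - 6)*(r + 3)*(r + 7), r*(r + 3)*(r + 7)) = r^2 + 10*r + 21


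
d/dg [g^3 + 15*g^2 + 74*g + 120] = 3*g^2 + 30*g + 74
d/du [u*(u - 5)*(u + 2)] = 3*u^2 - 6*u - 10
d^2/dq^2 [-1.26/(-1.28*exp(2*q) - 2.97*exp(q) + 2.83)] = (1.26*(2.56*exp(q) + 2.97)*(5.12*exp(q) + 5.94)*exp(q) - (6.4512*exp(q) + 3.7422)*(1.28*exp(2*q) + 2.97*exp(q) - 2.83))*exp(q)/(1.28*exp(2*q) + 2.97*exp(q) - 2.83)^3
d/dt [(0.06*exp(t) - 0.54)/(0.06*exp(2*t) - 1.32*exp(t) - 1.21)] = (-0.0036*exp(2*t) + 0.0648*exp(t) - 0.7854)*exp(t)/(0.0036*exp(4*t) - 0.1584*exp(3*t) + 1.5972*exp(2*t) + 3.1944*exp(t) + 1.4641)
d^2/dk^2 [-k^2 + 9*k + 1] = -2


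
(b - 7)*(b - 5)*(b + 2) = b^3 - 10*b^2 + 11*b + 70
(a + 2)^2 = a^2 + 4*a + 4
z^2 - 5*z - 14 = (z - 7)*(z + 2)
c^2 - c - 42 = (c - 7)*(c + 6)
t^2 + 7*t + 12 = (t + 3)*(t + 4)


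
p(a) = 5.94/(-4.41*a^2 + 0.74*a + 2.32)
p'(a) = 5.94*(8.82*a - 0.74)/(-4.41*a^2 + 0.74*a + 2.32)^2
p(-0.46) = 5.68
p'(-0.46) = -26.02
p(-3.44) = -0.11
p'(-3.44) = -0.07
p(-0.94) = -2.61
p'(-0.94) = -10.39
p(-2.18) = -0.29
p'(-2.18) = -0.29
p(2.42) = -0.27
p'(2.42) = 0.26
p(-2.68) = -0.19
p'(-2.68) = -0.15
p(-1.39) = -0.82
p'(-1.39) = -1.48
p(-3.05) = -0.15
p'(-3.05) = -0.10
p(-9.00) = -0.02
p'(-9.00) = -0.00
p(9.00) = -0.02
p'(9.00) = 0.00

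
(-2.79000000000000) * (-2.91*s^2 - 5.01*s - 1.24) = 8.1189*s^2 + 13.9779*s + 3.4596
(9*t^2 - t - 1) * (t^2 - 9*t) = 9*t^4 - 82*t^3 + 8*t^2 + 9*t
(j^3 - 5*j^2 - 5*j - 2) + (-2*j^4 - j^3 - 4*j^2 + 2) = -2*j^4 - 9*j^2 - 5*j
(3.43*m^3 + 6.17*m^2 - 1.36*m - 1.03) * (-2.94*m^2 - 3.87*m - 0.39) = -10.0842*m^5 - 31.4139*m^4 - 21.2172*m^3 + 5.8851*m^2 + 4.5165*m + 0.4017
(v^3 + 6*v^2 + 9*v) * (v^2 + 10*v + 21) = v^5 + 16*v^4 + 90*v^3 + 216*v^2 + 189*v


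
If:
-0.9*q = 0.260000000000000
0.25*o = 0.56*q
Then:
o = -0.65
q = -0.29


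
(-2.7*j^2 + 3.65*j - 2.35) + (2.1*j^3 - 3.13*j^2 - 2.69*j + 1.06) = 2.1*j^3 - 5.83*j^2 + 0.96*j - 1.29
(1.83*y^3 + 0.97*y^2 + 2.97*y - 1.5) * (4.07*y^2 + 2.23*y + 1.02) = 7.4481*y^5 + 8.0288*y^4 + 16.1176*y^3 + 1.5075*y^2 - 0.315599999999999*y - 1.53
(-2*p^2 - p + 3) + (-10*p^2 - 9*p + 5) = -12*p^2 - 10*p + 8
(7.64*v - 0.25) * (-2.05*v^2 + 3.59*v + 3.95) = -15.662*v^3 + 27.9401*v^2 + 29.2805*v - 0.9875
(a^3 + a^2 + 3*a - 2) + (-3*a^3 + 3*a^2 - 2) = -2*a^3 + 4*a^2 + 3*a - 4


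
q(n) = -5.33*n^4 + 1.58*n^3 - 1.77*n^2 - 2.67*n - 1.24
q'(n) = -21.32*n^3 + 4.74*n^2 - 3.54*n - 2.67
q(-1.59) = -41.89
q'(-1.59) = 100.64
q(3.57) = -827.21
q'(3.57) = -924.94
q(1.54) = -33.76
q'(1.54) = -74.75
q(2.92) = -372.28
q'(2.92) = -503.40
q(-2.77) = -354.80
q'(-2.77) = 496.64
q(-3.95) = -1413.21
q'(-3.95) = 1399.22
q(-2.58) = -269.43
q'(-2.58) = 404.15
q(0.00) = -1.24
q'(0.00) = -2.67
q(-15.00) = -275523.19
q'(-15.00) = 73071.93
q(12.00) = -108080.80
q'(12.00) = -36203.55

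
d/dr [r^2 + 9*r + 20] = 2*r + 9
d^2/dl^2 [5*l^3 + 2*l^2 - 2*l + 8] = 30*l + 4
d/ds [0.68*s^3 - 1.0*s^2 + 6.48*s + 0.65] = 2.04*s^2 - 2.0*s + 6.48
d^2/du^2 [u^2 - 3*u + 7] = 2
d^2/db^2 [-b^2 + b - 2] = -2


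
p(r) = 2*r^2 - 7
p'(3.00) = 12.00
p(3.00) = 11.00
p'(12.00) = 48.00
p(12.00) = 281.00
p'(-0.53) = -2.12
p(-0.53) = -6.44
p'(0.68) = 2.72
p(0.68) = -6.08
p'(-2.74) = -10.96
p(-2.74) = 8.02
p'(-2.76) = -11.04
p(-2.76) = 8.24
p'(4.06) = 16.24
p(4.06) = 25.97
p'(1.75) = 7.00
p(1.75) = -0.88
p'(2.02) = 8.08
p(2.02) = 1.16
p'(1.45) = 5.80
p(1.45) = -2.80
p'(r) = 4*r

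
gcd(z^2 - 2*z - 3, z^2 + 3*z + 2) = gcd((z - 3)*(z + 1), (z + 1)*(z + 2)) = z + 1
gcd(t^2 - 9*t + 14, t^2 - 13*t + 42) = t - 7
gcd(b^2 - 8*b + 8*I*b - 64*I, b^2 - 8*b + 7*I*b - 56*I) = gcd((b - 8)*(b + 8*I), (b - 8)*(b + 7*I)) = b - 8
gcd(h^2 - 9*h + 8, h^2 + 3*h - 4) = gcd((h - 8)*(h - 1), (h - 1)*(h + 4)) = h - 1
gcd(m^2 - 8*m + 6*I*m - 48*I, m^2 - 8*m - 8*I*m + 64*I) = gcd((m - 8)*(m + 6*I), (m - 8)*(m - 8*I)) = m - 8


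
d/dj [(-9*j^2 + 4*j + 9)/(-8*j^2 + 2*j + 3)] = 2*(7*j^2 + 45*j - 3)/(64*j^4 - 32*j^3 - 44*j^2 + 12*j + 9)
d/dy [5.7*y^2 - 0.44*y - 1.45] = 11.4*y - 0.44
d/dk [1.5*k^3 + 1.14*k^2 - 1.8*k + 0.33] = 4.5*k^2 + 2.28*k - 1.8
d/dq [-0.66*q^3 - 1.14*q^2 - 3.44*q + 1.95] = -1.98*q^2 - 2.28*q - 3.44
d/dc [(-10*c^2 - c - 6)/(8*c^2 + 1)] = (8*c^2 + 76*c - 1)/(64*c^4 + 16*c^2 + 1)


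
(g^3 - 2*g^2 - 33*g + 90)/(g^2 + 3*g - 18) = g - 5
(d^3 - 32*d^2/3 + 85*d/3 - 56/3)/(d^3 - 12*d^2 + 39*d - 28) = (d - 8/3)/(d - 4)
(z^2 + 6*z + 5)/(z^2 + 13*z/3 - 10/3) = 3*(z + 1)/(3*z - 2)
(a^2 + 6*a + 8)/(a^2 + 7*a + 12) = (a + 2)/(a + 3)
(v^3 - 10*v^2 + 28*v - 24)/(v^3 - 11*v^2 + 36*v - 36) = (v - 2)/(v - 3)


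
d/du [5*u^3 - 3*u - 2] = 15*u^2 - 3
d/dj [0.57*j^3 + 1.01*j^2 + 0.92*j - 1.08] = 1.71*j^2 + 2.02*j + 0.92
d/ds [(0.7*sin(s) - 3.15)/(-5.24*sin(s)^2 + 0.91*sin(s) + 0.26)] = (3.668*sin(s)^2 - 33.012*sin(s) + 3.0485)*cos(s)/(27.4576*sin(s)^4 - 9.5368*sin(s)^3 - 1.8967*sin(s)^2 + 0.4732*sin(s) + 0.0676)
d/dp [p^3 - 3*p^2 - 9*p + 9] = 3*p^2 - 6*p - 9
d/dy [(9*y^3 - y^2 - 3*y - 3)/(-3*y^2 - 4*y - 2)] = (-27*y^4 - 72*y^3 - 59*y^2 - 14*y - 6)/(9*y^4 + 24*y^3 + 28*y^2 + 16*y + 4)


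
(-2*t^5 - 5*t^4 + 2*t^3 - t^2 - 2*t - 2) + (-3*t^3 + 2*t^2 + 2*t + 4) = -2*t^5 - 5*t^4 - t^3 + t^2 + 2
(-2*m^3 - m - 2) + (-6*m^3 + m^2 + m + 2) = -8*m^3 + m^2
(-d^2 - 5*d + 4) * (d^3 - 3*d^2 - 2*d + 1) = -d^5 - 2*d^4 + 21*d^3 - 3*d^2 - 13*d + 4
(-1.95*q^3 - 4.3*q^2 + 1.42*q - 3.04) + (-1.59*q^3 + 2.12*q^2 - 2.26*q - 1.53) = -3.54*q^3 - 2.18*q^2 - 0.84*q - 4.57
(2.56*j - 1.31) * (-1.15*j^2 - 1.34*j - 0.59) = -2.944*j^3 - 1.9239*j^2 + 0.245*j + 0.7729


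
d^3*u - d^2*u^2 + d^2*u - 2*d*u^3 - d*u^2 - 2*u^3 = (d - 2*u)*(d + u)*(d*u + u)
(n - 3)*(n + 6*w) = n^2 + 6*n*w - 3*n - 18*w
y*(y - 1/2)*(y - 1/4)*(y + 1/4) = y^4 - y^3/2 - y^2/16 + y/32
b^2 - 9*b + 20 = (b - 5)*(b - 4)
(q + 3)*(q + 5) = q^2 + 8*q + 15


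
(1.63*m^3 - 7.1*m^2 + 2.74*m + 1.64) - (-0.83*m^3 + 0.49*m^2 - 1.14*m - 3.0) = 2.46*m^3 - 7.59*m^2 + 3.88*m + 4.64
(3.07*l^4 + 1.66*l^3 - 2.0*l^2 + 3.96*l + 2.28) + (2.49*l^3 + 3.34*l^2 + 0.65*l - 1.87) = 3.07*l^4 + 4.15*l^3 + 1.34*l^2 + 4.61*l + 0.41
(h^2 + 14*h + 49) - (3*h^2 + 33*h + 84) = -2*h^2 - 19*h - 35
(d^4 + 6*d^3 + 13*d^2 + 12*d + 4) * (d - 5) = d^5 + d^4 - 17*d^3 - 53*d^2 - 56*d - 20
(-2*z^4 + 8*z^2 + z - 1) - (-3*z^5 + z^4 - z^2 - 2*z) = 3*z^5 - 3*z^4 + 9*z^2 + 3*z - 1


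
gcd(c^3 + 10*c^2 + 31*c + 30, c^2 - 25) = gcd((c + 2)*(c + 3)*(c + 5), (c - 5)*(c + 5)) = c + 5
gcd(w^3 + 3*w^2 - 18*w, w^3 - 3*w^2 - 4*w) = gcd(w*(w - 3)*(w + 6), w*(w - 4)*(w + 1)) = w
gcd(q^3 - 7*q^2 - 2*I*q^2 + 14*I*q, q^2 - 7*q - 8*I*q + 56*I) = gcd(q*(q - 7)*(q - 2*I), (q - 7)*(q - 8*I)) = q - 7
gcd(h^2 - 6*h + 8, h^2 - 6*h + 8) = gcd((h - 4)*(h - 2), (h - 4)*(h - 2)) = h^2 - 6*h + 8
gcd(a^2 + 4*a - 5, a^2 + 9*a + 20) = a + 5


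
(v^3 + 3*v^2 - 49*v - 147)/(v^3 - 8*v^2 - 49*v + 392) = (v + 3)/(v - 8)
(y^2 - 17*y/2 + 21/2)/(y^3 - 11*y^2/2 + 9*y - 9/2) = (y - 7)/(y^2 - 4*y + 3)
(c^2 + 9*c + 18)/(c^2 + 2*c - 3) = (c + 6)/(c - 1)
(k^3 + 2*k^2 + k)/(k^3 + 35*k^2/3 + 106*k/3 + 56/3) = 3*k*(k^2 + 2*k + 1)/(3*k^3 + 35*k^2 + 106*k + 56)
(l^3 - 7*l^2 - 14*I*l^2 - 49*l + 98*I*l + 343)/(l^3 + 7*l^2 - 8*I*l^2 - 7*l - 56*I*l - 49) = (l^2 - 7*l*(1 + I) + 49*I)/(l^2 + l*(7 - I) - 7*I)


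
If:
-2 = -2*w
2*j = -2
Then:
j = -1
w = 1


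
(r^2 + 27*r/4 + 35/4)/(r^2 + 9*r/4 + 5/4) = (4*r^2 + 27*r + 35)/(4*r^2 + 9*r + 5)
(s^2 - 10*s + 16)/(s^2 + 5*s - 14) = (s - 8)/(s + 7)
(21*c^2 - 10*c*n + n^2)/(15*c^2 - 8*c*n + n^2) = (7*c - n)/(5*c - n)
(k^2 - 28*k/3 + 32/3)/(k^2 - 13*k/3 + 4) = (k - 8)/(k - 3)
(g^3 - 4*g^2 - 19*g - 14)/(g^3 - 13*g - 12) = (g^2 - 5*g - 14)/(g^2 - g - 12)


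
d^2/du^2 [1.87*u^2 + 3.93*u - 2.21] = 3.74000000000000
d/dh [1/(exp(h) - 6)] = -exp(h)/(exp(h) - 6)^2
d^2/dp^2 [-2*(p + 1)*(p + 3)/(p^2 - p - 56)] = 4*(-5*p^3 - 177*p^2 - 663*p - 3083)/(p^6 - 3*p^5 - 165*p^4 + 335*p^3 + 9240*p^2 - 9408*p - 175616)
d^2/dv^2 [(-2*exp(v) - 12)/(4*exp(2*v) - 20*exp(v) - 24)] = (-exp(4*v) - 29*exp(3*v) + 54*exp(2*v) - 264*exp(v) + 144)*exp(v)/(2*(exp(6*v) - 15*exp(5*v) + 57*exp(4*v) + 55*exp(3*v) - 342*exp(2*v) - 540*exp(v) - 216))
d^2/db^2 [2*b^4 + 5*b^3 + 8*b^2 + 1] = 24*b^2 + 30*b + 16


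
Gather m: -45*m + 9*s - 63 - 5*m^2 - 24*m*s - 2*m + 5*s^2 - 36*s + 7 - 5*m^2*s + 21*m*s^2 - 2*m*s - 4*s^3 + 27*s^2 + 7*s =m^2*(-5*s - 5) + m*(21*s^2 - 26*s - 47) - 4*s^3 + 32*s^2 - 20*s - 56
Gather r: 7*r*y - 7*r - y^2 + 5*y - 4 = r*(7*y - 7) - y^2 + 5*y - 4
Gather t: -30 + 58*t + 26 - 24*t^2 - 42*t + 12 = -24*t^2 + 16*t + 8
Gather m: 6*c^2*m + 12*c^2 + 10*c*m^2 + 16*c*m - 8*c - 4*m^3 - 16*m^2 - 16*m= 12*c^2 - 8*c - 4*m^3 + m^2*(10*c - 16) + m*(6*c^2 + 16*c - 16)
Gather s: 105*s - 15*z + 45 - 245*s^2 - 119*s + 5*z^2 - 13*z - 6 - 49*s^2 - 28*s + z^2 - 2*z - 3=-294*s^2 - 42*s + 6*z^2 - 30*z + 36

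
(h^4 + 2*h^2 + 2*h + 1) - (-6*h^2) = h^4 + 8*h^2 + 2*h + 1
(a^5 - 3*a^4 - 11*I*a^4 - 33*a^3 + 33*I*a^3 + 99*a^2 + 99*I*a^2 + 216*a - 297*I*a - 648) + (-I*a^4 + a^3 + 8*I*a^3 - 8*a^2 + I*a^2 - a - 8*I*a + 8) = a^5 - 3*a^4 - 12*I*a^4 - 32*a^3 + 41*I*a^3 + 91*a^2 + 100*I*a^2 + 215*a - 305*I*a - 640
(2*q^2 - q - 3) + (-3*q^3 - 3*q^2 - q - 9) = -3*q^3 - q^2 - 2*q - 12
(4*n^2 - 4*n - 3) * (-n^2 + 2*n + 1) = -4*n^4 + 12*n^3 - n^2 - 10*n - 3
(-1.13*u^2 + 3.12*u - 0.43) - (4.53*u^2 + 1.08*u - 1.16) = -5.66*u^2 + 2.04*u + 0.73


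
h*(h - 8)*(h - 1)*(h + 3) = h^4 - 6*h^3 - 19*h^2 + 24*h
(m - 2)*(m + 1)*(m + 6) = m^3 + 5*m^2 - 8*m - 12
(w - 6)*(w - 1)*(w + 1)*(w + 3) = w^4 - 3*w^3 - 19*w^2 + 3*w + 18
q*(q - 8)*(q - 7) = q^3 - 15*q^2 + 56*q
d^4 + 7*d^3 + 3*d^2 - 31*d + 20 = (d - 1)^2*(d + 4)*(d + 5)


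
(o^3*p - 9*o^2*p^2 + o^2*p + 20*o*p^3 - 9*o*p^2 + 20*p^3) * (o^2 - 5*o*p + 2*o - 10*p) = o^5*p - 14*o^4*p^2 + 3*o^4*p + 65*o^3*p^3 - 42*o^3*p^2 + 2*o^3*p - 100*o^2*p^4 + 195*o^2*p^3 - 28*o^2*p^2 - 300*o*p^4 + 130*o*p^3 - 200*p^4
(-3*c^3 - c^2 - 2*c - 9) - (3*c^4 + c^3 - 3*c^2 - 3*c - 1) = -3*c^4 - 4*c^3 + 2*c^2 + c - 8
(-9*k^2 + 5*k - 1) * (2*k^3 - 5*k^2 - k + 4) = -18*k^5 + 55*k^4 - 18*k^3 - 36*k^2 + 21*k - 4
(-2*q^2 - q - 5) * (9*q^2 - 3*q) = -18*q^4 - 3*q^3 - 42*q^2 + 15*q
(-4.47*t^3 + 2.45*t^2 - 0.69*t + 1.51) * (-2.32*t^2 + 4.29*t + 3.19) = 10.3704*t^5 - 24.8603*t^4 - 2.148*t^3 + 1.3522*t^2 + 4.2768*t + 4.8169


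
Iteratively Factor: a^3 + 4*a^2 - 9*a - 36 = (a + 3)*(a^2 + a - 12) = (a - 3)*(a + 3)*(a + 4)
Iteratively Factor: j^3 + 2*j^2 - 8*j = (j)*(j^2 + 2*j - 8) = j*(j + 4)*(j - 2)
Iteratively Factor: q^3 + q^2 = (q)*(q^2 + q) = q*(q + 1)*(q)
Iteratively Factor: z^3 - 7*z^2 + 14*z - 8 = (z - 2)*(z^2 - 5*z + 4) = (z - 4)*(z - 2)*(z - 1)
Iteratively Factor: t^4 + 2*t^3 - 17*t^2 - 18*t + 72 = (t - 2)*(t^3 + 4*t^2 - 9*t - 36) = (t - 2)*(t + 3)*(t^2 + t - 12) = (t - 3)*(t - 2)*(t + 3)*(t + 4)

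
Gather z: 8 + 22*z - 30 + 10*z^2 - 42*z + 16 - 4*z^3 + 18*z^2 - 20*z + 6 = -4*z^3 + 28*z^2 - 40*z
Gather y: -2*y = -2*y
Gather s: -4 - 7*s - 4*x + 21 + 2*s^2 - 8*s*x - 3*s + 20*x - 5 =2*s^2 + s*(-8*x - 10) + 16*x + 12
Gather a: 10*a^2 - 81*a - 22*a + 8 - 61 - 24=10*a^2 - 103*a - 77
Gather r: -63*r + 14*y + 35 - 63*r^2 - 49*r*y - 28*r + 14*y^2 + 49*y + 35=-63*r^2 + r*(-49*y - 91) + 14*y^2 + 63*y + 70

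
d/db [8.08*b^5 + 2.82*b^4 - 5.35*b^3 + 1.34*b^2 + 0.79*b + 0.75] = 40.4*b^4 + 11.28*b^3 - 16.05*b^2 + 2.68*b + 0.79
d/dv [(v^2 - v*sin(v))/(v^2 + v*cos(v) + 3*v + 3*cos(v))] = (-sqrt(2)*v^3*cos(v + pi/4) + 4*v^2*sin(v) - 2*v^2*cos(v) + 2*v^2 + 6*v*cos(v) - 3*v - 3*sin(2*v)/2)/((v + 3)^2*(v + cos(v))^2)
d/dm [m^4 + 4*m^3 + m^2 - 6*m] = 4*m^3 + 12*m^2 + 2*m - 6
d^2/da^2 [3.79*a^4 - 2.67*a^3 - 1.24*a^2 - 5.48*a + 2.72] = 45.48*a^2 - 16.02*a - 2.48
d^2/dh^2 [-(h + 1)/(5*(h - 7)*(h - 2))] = 2*(-h^3 - 3*h^2 + 69*h - 193)/(5*(h^6 - 27*h^5 + 285*h^4 - 1485*h^3 + 3990*h^2 - 5292*h + 2744))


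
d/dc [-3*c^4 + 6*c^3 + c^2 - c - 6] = -12*c^3 + 18*c^2 + 2*c - 1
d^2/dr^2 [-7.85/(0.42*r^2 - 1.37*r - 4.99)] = (-2.76948*r^2 + 9.03378*r + 7.85*(0.84*r - 1.37)*(1.68*r - 2.74) + 32.90406)/(-0.42*r^2 + 1.37*r + 4.99)^3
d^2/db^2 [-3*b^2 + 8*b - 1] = -6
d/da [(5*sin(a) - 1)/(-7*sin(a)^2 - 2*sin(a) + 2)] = (35*sin(a)^2 - 14*sin(a) + 8)*cos(a)/(7*sin(a)^2 + 2*sin(a) - 2)^2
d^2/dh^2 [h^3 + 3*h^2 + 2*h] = 6*h + 6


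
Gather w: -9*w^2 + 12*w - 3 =-9*w^2 + 12*w - 3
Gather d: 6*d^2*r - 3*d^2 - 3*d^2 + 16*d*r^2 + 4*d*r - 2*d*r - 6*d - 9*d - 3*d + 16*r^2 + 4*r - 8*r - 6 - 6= d^2*(6*r - 6) + d*(16*r^2 + 2*r - 18) + 16*r^2 - 4*r - 12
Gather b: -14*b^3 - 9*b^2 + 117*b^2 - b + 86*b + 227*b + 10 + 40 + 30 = -14*b^3 + 108*b^2 + 312*b + 80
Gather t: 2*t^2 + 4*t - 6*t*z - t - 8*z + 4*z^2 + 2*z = 2*t^2 + t*(3 - 6*z) + 4*z^2 - 6*z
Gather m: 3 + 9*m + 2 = 9*m + 5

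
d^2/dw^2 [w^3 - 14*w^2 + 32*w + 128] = 6*w - 28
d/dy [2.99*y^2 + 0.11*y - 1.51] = 5.98*y + 0.11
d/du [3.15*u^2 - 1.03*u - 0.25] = 6.3*u - 1.03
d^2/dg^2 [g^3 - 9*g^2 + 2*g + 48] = 6*g - 18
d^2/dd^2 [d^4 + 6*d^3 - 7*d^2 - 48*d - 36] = 12*d^2 + 36*d - 14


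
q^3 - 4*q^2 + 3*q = q*(q - 3)*(q - 1)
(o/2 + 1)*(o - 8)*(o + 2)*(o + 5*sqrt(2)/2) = o^4/2 - 2*o^3 + 5*sqrt(2)*o^3/4 - 14*o^2 - 5*sqrt(2)*o^2 - 35*sqrt(2)*o - 16*o - 40*sqrt(2)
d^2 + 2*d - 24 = (d - 4)*(d + 6)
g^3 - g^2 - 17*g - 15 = (g - 5)*(g + 1)*(g + 3)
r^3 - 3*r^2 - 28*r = r*(r - 7)*(r + 4)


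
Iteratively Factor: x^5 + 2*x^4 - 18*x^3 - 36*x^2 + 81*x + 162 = (x + 3)*(x^4 - x^3 - 15*x^2 + 9*x + 54) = (x + 3)^2*(x^3 - 4*x^2 - 3*x + 18) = (x + 2)*(x + 3)^2*(x^2 - 6*x + 9) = (x - 3)*(x + 2)*(x + 3)^2*(x - 3)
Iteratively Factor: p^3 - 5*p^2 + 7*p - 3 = (p - 1)*(p^2 - 4*p + 3) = (p - 1)^2*(p - 3)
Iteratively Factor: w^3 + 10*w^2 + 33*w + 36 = (w + 3)*(w^2 + 7*w + 12) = (w + 3)*(w + 4)*(w + 3)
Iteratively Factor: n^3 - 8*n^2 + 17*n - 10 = (n - 5)*(n^2 - 3*n + 2) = (n - 5)*(n - 2)*(n - 1)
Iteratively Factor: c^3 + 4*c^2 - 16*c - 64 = (c + 4)*(c^2 - 16) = (c - 4)*(c + 4)*(c + 4)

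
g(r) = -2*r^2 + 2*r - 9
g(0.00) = -9.00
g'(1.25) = -3.00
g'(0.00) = 2.00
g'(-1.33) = 7.32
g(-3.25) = -36.62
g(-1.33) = -15.20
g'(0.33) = 0.68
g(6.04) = -69.88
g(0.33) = -8.56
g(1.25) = -9.62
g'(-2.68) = 12.72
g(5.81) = -64.89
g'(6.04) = -22.16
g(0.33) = -8.56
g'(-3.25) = 15.00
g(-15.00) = -489.00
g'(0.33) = 0.68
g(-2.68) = -28.72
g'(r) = 2 - 4*r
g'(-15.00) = 62.00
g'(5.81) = -21.24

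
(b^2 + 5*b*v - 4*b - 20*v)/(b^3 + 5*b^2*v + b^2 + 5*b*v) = (b - 4)/(b*(b + 1))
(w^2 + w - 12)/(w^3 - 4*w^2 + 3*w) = (w + 4)/(w*(w - 1))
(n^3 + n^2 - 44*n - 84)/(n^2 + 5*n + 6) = (n^2 - n - 42)/(n + 3)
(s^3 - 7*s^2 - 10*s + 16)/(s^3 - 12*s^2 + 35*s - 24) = (s + 2)/(s - 3)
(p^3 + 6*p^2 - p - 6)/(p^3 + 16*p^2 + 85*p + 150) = (p^2 - 1)/(p^2 + 10*p + 25)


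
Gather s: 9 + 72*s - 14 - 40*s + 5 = 32*s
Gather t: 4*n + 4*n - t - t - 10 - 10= 8*n - 2*t - 20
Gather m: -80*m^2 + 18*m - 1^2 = -80*m^2 + 18*m - 1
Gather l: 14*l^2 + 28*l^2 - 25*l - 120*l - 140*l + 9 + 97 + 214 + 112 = 42*l^2 - 285*l + 432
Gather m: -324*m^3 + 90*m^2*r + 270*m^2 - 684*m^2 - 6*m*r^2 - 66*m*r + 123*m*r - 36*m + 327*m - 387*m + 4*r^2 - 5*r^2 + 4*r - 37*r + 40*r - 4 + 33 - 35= -324*m^3 + m^2*(90*r - 414) + m*(-6*r^2 + 57*r - 96) - r^2 + 7*r - 6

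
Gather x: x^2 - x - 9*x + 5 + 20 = x^2 - 10*x + 25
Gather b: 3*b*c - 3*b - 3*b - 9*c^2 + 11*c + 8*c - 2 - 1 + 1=b*(3*c - 6) - 9*c^2 + 19*c - 2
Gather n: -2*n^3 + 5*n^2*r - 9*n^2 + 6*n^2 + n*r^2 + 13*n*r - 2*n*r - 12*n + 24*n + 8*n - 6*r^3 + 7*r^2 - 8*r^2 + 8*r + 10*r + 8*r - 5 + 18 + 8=-2*n^3 + n^2*(5*r - 3) + n*(r^2 + 11*r + 20) - 6*r^3 - r^2 + 26*r + 21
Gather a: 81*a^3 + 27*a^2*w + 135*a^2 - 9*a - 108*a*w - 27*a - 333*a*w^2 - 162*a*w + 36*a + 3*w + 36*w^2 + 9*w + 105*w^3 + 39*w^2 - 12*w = 81*a^3 + a^2*(27*w + 135) + a*(-333*w^2 - 270*w) + 105*w^3 + 75*w^2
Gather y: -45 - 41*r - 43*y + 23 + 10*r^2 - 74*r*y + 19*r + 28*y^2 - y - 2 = 10*r^2 - 22*r + 28*y^2 + y*(-74*r - 44) - 24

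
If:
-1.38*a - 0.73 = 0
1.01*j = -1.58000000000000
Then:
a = -0.53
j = -1.56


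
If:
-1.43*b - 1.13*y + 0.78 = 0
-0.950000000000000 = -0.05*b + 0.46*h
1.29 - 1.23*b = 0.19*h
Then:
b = 1.35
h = -1.92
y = -1.01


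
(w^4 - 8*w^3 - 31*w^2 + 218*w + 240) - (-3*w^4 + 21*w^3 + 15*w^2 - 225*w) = 4*w^4 - 29*w^3 - 46*w^2 + 443*w + 240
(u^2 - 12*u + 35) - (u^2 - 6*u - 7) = 42 - 6*u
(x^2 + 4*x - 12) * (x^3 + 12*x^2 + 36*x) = x^5 + 16*x^4 + 72*x^3 - 432*x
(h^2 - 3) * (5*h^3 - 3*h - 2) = 5*h^5 - 18*h^3 - 2*h^2 + 9*h + 6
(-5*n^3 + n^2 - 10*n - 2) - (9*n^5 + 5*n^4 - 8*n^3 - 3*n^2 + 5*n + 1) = -9*n^5 - 5*n^4 + 3*n^3 + 4*n^2 - 15*n - 3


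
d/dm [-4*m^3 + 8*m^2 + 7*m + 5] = -12*m^2 + 16*m + 7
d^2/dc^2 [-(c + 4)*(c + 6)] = -2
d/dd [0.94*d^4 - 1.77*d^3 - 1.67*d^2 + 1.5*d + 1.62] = 3.76*d^3 - 5.31*d^2 - 3.34*d + 1.5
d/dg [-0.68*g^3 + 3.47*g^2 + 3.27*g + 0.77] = -2.04*g^2 + 6.94*g + 3.27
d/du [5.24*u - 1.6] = 5.24000000000000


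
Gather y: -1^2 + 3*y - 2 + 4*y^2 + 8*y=4*y^2 + 11*y - 3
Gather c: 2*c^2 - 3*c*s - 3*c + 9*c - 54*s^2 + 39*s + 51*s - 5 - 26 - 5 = 2*c^2 + c*(6 - 3*s) - 54*s^2 + 90*s - 36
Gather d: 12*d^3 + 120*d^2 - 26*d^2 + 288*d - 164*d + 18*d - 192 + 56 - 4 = 12*d^3 + 94*d^2 + 142*d - 140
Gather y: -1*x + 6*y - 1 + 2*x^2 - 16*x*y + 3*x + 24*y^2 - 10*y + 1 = 2*x^2 + 2*x + 24*y^2 + y*(-16*x - 4)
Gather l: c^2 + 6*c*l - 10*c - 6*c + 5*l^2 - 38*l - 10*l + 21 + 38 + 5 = c^2 - 16*c + 5*l^2 + l*(6*c - 48) + 64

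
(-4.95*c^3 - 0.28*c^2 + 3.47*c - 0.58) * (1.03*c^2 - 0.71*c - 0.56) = -5.0985*c^5 + 3.2261*c^4 + 6.5449*c^3 - 2.9043*c^2 - 1.5314*c + 0.3248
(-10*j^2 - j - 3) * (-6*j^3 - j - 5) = 60*j^5 + 6*j^4 + 28*j^3 + 51*j^2 + 8*j + 15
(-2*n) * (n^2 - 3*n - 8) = -2*n^3 + 6*n^2 + 16*n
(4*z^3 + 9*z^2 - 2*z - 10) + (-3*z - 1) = 4*z^3 + 9*z^2 - 5*z - 11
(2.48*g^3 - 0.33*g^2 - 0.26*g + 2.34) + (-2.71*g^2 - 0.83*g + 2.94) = 2.48*g^3 - 3.04*g^2 - 1.09*g + 5.28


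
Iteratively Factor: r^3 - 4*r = (r - 2)*(r^2 + 2*r) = r*(r - 2)*(r + 2)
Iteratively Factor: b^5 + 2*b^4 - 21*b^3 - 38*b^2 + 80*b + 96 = (b + 4)*(b^4 - 2*b^3 - 13*b^2 + 14*b + 24) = (b - 2)*(b + 4)*(b^3 - 13*b - 12) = (b - 4)*(b - 2)*(b + 4)*(b^2 + 4*b + 3) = (b - 4)*(b - 2)*(b + 1)*(b + 4)*(b + 3)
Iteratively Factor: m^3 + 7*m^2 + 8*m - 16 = (m + 4)*(m^2 + 3*m - 4) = (m - 1)*(m + 4)*(m + 4)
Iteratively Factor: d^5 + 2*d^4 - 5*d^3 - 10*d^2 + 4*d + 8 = (d + 2)*(d^4 - 5*d^2 + 4) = (d + 1)*(d + 2)*(d^3 - d^2 - 4*d + 4) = (d - 2)*(d + 1)*(d + 2)*(d^2 + d - 2) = (d - 2)*(d - 1)*(d + 1)*(d + 2)*(d + 2)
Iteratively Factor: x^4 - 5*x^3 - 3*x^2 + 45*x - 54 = (x - 3)*(x^3 - 2*x^2 - 9*x + 18) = (x - 3)*(x + 3)*(x^2 - 5*x + 6) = (x - 3)^2*(x + 3)*(x - 2)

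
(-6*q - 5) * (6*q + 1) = -36*q^2 - 36*q - 5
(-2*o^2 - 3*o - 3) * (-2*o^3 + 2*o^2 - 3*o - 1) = 4*o^5 + 2*o^4 + 6*o^3 + 5*o^2 + 12*o + 3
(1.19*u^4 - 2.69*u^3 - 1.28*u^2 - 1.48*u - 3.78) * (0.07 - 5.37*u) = -6.3903*u^5 + 14.5286*u^4 + 6.6853*u^3 + 7.858*u^2 + 20.195*u - 0.2646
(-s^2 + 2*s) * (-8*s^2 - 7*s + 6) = 8*s^4 - 9*s^3 - 20*s^2 + 12*s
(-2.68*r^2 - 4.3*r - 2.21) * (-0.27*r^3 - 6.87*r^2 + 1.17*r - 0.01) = 0.7236*r^5 + 19.5726*r^4 + 27.0021*r^3 + 10.1785*r^2 - 2.5427*r + 0.0221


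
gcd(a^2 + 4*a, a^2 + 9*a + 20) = a + 4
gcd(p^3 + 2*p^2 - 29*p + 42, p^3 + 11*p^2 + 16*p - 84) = p^2 + 5*p - 14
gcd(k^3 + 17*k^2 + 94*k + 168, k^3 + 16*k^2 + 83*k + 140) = k^2 + 11*k + 28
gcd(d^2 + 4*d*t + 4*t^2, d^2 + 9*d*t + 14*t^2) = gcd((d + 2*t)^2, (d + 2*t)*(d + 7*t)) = d + 2*t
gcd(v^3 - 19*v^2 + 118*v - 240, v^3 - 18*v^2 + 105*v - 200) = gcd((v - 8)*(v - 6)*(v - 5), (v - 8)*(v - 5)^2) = v^2 - 13*v + 40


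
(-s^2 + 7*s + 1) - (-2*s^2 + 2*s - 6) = s^2 + 5*s + 7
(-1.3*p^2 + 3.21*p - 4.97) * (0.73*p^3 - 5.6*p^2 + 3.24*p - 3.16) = -0.949*p^5 + 9.6233*p^4 - 25.8161*p^3 + 42.3404*p^2 - 26.2464*p + 15.7052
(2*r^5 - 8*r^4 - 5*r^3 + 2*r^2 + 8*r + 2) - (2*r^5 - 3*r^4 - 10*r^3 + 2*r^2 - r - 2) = -5*r^4 + 5*r^3 + 9*r + 4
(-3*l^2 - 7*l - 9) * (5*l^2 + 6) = -15*l^4 - 35*l^3 - 63*l^2 - 42*l - 54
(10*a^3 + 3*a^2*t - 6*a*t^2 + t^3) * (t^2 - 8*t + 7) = 10*a^3*t^2 - 80*a^3*t + 70*a^3 + 3*a^2*t^3 - 24*a^2*t^2 + 21*a^2*t - 6*a*t^4 + 48*a*t^3 - 42*a*t^2 + t^5 - 8*t^4 + 7*t^3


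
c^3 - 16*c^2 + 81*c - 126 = (c - 7)*(c - 6)*(c - 3)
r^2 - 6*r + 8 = (r - 4)*(r - 2)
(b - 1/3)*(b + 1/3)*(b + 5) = b^3 + 5*b^2 - b/9 - 5/9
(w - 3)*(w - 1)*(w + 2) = w^3 - 2*w^2 - 5*w + 6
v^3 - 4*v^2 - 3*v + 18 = (v - 3)^2*(v + 2)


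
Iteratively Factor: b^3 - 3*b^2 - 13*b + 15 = (b - 1)*(b^2 - 2*b - 15) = (b - 5)*(b - 1)*(b + 3)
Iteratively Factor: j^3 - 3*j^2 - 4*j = (j - 4)*(j^2 + j) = (j - 4)*(j + 1)*(j)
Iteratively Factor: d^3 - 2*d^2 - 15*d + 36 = (d - 3)*(d^2 + d - 12) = (d - 3)*(d + 4)*(d - 3)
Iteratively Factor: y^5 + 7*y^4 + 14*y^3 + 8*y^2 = (y)*(y^4 + 7*y^3 + 14*y^2 + 8*y) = y^2*(y^3 + 7*y^2 + 14*y + 8) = y^2*(y + 2)*(y^2 + 5*y + 4) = y^2*(y + 1)*(y + 2)*(y + 4)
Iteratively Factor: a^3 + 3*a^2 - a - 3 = (a + 3)*(a^2 - 1) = (a + 1)*(a + 3)*(a - 1)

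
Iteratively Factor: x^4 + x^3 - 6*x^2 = (x)*(x^3 + x^2 - 6*x) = x*(x + 3)*(x^2 - 2*x) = x*(x - 2)*(x + 3)*(x)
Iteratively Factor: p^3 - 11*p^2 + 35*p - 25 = (p - 1)*(p^2 - 10*p + 25) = (p - 5)*(p - 1)*(p - 5)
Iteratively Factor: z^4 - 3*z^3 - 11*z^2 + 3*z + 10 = (z + 1)*(z^3 - 4*z^2 - 7*z + 10) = (z - 1)*(z + 1)*(z^2 - 3*z - 10) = (z - 5)*(z - 1)*(z + 1)*(z + 2)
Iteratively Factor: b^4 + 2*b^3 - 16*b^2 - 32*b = (b + 4)*(b^3 - 2*b^2 - 8*b) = (b + 2)*(b + 4)*(b^2 - 4*b) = b*(b + 2)*(b + 4)*(b - 4)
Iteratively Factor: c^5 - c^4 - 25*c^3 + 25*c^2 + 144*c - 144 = (c - 4)*(c^4 + 3*c^3 - 13*c^2 - 27*c + 36) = (c - 4)*(c + 3)*(c^3 - 13*c + 12) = (c - 4)*(c + 3)*(c + 4)*(c^2 - 4*c + 3) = (c - 4)*(c - 3)*(c + 3)*(c + 4)*(c - 1)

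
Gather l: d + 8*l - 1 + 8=d + 8*l + 7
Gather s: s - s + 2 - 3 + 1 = 0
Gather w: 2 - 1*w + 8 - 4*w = 10 - 5*w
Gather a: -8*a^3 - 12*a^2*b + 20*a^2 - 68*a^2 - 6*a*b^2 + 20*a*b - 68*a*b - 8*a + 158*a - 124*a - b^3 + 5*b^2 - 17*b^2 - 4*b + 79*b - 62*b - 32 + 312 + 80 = -8*a^3 + a^2*(-12*b - 48) + a*(-6*b^2 - 48*b + 26) - b^3 - 12*b^2 + 13*b + 360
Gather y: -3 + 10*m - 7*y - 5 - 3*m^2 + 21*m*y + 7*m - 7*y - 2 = -3*m^2 + 17*m + y*(21*m - 14) - 10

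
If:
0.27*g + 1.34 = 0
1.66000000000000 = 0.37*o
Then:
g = -4.96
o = 4.49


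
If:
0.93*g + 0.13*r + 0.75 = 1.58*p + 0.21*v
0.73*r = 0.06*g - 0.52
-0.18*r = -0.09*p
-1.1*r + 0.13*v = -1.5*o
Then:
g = 0.308388654194327*v - 4.27097163548582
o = -0.068078857372762*v - 0.779802856568095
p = 0.0506940253470127*v - 2.12673506336753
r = 0.0253470126735063*v - 1.06336753168377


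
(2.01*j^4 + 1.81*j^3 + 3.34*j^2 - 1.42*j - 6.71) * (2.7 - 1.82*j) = -3.6582*j^5 + 2.1328*j^4 - 1.1918*j^3 + 11.6024*j^2 + 8.3782*j - 18.117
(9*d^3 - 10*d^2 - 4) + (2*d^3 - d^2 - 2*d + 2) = 11*d^3 - 11*d^2 - 2*d - 2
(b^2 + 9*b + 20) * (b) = b^3 + 9*b^2 + 20*b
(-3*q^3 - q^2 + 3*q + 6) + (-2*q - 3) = -3*q^3 - q^2 + q + 3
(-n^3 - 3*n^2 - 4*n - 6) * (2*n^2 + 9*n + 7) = -2*n^5 - 15*n^4 - 42*n^3 - 69*n^2 - 82*n - 42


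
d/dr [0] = 0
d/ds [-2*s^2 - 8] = -4*s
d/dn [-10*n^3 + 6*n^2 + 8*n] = -30*n^2 + 12*n + 8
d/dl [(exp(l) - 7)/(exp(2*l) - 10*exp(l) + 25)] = (9 - exp(l))*exp(l)/(exp(3*l) - 15*exp(2*l) + 75*exp(l) - 125)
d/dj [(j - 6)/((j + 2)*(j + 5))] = (-j^2 + 12*j + 52)/(j^4 + 14*j^3 + 69*j^2 + 140*j + 100)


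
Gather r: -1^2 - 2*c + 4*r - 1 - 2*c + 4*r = -4*c + 8*r - 2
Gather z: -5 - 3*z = -3*z - 5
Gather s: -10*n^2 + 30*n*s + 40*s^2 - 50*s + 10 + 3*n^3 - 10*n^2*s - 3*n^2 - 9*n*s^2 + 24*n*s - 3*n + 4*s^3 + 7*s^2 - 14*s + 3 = 3*n^3 - 13*n^2 - 3*n + 4*s^3 + s^2*(47 - 9*n) + s*(-10*n^2 + 54*n - 64) + 13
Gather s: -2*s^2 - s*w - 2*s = -2*s^2 + s*(-w - 2)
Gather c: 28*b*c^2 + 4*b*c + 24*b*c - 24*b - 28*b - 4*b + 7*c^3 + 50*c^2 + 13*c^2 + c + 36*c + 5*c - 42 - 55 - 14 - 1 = -56*b + 7*c^3 + c^2*(28*b + 63) + c*(28*b + 42) - 112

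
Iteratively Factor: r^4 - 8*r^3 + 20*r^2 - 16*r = (r - 2)*(r^3 - 6*r^2 + 8*r) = (r - 2)^2*(r^2 - 4*r) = r*(r - 2)^2*(r - 4)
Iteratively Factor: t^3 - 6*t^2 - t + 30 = (t - 5)*(t^2 - t - 6) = (t - 5)*(t - 3)*(t + 2)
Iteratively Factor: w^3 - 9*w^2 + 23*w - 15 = (w - 3)*(w^2 - 6*w + 5) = (w - 3)*(w - 1)*(w - 5)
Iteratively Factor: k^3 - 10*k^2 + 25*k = (k)*(k^2 - 10*k + 25) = k*(k - 5)*(k - 5)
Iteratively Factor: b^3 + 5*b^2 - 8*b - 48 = (b + 4)*(b^2 + b - 12) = (b + 4)^2*(b - 3)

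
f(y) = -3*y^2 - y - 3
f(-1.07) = -5.36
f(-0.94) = -4.71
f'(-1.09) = 5.54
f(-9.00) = -237.00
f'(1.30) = -8.80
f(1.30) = -9.37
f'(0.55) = -4.30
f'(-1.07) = 5.42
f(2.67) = -27.06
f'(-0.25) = 0.50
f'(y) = -6*y - 1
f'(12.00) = -73.00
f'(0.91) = -6.46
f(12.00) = -447.00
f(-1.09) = -5.47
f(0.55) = -4.46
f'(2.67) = -17.02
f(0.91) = -6.39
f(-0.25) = -2.94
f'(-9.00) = 53.00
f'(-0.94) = 4.64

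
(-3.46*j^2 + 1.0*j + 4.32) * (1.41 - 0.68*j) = 2.3528*j^3 - 5.5586*j^2 - 1.5276*j + 6.0912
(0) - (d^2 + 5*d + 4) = -d^2 - 5*d - 4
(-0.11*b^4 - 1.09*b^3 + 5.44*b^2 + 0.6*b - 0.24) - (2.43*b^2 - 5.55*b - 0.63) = -0.11*b^4 - 1.09*b^3 + 3.01*b^2 + 6.15*b + 0.39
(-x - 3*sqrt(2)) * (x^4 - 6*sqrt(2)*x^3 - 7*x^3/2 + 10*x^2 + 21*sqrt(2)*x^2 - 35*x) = -x^5 + 7*x^4/2 + 3*sqrt(2)*x^4 - 21*sqrt(2)*x^3/2 + 26*x^3 - 91*x^2 - 30*sqrt(2)*x^2 + 105*sqrt(2)*x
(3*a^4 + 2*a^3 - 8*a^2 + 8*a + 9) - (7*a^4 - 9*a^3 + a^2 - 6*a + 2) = -4*a^4 + 11*a^3 - 9*a^2 + 14*a + 7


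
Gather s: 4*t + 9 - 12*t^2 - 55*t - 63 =-12*t^2 - 51*t - 54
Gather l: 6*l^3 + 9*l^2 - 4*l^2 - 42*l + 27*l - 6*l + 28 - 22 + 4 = 6*l^3 + 5*l^2 - 21*l + 10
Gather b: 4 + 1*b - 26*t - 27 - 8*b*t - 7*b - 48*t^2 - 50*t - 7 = b*(-8*t - 6) - 48*t^2 - 76*t - 30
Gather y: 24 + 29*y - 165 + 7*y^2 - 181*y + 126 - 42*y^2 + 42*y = -35*y^2 - 110*y - 15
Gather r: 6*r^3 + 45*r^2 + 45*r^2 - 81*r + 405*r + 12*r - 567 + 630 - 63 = 6*r^3 + 90*r^2 + 336*r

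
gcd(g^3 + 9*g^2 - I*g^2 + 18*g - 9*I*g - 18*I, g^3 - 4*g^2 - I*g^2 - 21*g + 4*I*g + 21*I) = g^2 + g*(3 - I) - 3*I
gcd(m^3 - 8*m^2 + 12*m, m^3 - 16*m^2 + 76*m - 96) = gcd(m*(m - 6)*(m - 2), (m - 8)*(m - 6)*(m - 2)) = m^2 - 8*m + 12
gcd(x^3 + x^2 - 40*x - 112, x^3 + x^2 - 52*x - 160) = x + 4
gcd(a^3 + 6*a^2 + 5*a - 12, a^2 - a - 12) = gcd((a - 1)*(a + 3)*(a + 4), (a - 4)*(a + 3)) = a + 3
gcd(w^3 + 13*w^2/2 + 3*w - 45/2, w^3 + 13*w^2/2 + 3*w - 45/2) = w^3 + 13*w^2/2 + 3*w - 45/2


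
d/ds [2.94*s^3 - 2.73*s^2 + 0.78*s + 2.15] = 8.82*s^2 - 5.46*s + 0.78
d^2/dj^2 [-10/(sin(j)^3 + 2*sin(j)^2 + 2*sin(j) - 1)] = 10*(9*sin(j)^6 + 22*sin(j)^5 + 8*sin(j)^4 - 11*sin(j)^3 - 24*sin(j)^2 - 28*sin(j) - 12)/(sin(j)^3 + 2*sin(j)^2 + 2*sin(j) - 1)^3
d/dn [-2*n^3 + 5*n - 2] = 5 - 6*n^2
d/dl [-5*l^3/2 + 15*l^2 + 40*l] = -15*l^2/2 + 30*l + 40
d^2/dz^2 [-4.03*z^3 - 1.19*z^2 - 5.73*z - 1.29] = -24.18*z - 2.38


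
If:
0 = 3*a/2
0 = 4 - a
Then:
No Solution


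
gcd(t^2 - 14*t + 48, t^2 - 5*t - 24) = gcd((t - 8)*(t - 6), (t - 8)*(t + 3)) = t - 8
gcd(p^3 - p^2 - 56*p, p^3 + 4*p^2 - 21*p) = p^2 + 7*p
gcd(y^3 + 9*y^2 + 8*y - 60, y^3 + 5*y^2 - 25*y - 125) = y + 5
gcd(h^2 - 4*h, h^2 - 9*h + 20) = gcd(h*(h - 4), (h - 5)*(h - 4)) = h - 4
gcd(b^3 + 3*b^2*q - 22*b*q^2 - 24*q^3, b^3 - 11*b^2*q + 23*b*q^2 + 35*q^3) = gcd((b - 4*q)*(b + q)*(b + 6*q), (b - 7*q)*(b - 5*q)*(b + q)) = b + q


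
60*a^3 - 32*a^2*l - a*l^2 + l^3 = (-5*a + l)*(-2*a + l)*(6*a + l)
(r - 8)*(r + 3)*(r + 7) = r^3 + 2*r^2 - 59*r - 168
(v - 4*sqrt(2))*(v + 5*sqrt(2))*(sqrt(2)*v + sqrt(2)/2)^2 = 2*v^4 + 2*v^3 + 2*sqrt(2)*v^3 - 159*v^2/2 + 2*sqrt(2)*v^2 - 80*v + sqrt(2)*v/2 - 20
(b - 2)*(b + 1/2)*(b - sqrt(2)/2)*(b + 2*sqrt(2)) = b^4 - 3*b^3/2 + 3*sqrt(2)*b^3/2 - 9*sqrt(2)*b^2/4 - 3*b^2 - 3*sqrt(2)*b/2 + 3*b + 2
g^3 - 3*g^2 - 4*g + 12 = (g - 3)*(g - 2)*(g + 2)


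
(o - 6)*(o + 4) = o^2 - 2*o - 24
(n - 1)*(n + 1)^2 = n^3 + n^2 - n - 1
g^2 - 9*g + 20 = (g - 5)*(g - 4)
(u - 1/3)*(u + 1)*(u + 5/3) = u^3 + 7*u^2/3 + 7*u/9 - 5/9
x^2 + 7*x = x*(x + 7)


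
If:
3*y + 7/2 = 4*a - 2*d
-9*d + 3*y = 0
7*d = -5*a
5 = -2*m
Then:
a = 49/166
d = -35/166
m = -5/2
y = -105/166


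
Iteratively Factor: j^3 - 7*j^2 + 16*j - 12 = (j - 2)*(j^2 - 5*j + 6) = (j - 2)^2*(j - 3)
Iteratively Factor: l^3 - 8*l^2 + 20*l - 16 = (l - 2)*(l^2 - 6*l + 8) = (l - 2)^2*(l - 4)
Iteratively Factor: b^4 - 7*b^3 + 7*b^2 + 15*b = (b + 1)*(b^3 - 8*b^2 + 15*b) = b*(b + 1)*(b^2 - 8*b + 15) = b*(b - 5)*(b + 1)*(b - 3)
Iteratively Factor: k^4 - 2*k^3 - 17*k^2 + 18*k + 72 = (k - 3)*(k^3 + k^2 - 14*k - 24) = (k - 3)*(k + 3)*(k^2 - 2*k - 8) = (k - 3)*(k + 2)*(k + 3)*(k - 4)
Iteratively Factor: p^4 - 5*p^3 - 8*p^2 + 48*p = (p - 4)*(p^3 - p^2 - 12*p) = p*(p - 4)*(p^2 - p - 12) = p*(p - 4)^2*(p + 3)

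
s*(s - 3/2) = s^2 - 3*s/2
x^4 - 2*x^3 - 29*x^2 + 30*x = x*(x - 6)*(x - 1)*(x + 5)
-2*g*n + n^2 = n*(-2*g + n)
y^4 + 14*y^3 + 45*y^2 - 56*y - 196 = (y - 2)*(y + 2)*(y + 7)^2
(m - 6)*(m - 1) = m^2 - 7*m + 6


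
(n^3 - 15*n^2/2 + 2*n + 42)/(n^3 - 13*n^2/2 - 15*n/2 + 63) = (n + 2)/(n + 3)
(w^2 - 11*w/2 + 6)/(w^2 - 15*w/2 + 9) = (w - 4)/(w - 6)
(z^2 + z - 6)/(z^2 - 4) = (z + 3)/(z + 2)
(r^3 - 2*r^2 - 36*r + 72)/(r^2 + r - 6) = (r^2 - 36)/(r + 3)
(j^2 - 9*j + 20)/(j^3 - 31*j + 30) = (j - 4)/(j^2 + 5*j - 6)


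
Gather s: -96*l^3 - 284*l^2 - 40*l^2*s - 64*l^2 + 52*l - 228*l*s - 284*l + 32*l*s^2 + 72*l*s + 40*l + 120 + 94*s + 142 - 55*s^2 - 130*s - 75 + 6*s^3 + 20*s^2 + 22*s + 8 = -96*l^3 - 348*l^2 - 192*l + 6*s^3 + s^2*(32*l - 35) + s*(-40*l^2 - 156*l - 14) + 195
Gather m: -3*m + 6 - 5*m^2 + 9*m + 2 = -5*m^2 + 6*m + 8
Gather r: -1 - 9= -10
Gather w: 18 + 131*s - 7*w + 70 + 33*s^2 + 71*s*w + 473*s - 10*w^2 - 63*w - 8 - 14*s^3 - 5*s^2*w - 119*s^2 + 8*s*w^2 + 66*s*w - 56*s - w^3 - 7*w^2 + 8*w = -14*s^3 - 86*s^2 + 548*s - w^3 + w^2*(8*s - 17) + w*(-5*s^2 + 137*s - 62) + 80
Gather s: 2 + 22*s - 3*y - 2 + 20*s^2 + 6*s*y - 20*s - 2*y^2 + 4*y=20*s^2 + s*(6*y + 2) - 2*y^2 + y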